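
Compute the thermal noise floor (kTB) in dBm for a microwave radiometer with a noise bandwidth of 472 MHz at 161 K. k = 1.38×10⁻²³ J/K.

−89.8 dBm

P_n = kTB = 1.38×10⁻²³ × 161 × 4.72×10⁸ = 1.05×10⁻¹² W
In dBm: 10 log₁₀(1.05×10⁻¹² / 10⁻³) = −89.8 dBm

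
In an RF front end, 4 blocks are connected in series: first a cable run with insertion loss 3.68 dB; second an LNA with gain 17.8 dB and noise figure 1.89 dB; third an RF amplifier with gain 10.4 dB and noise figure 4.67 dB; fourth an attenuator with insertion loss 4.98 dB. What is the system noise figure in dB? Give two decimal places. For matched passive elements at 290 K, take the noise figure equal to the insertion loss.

Convert to linear (a loss of L dB is a gain of −L dB): F_i = 10^(NF_i/10), G_i = 10^(G_i,dB/10)
  Stage 1: F_1 = 10^(3.68/10) = 2.333, G_1 = 10^(−3.68/10) = 0.4285
  Stage 2: F_2 = 10^(1.89/10) = 1.545, G_2 = 10^(17.8/10) = 60.26
  Stage 3: F_3 = 10^(4.67/10) = 2.931, G_3 = 10^(10.4/10) = 10.96
  Stage 4: F_4 = 10^(4.98/10) = 3.148, G_4 = 10^(−4.98/10) = 0.3177
Friis cascade:
  F = 2.333 + (1.545 − 1)/0.4285 + (2.931 − 1)/25.82 + (3.148 − 1)/283.1 = 3.688
NF = 10 log₁₀(3.688) = 5.67 dB

5.67 dB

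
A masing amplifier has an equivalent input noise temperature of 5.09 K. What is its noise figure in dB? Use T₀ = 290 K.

0.076 dB

F = 1 + T_e/T₀ = 1 + 5.09/290 = 1.01755
NF = 10 log₁₀(1.01755) = 0.076 dB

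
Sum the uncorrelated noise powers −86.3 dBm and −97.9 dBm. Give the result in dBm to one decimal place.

−86.0 dBm

Convert to linear, add, convert back:
P₁ = 2.34×10⁻¹² W, P₂ = 1.62×10⁻¹³ W
P_tot = 2.51×10⁻¹² W → 10 log₁₀(P_tot / 10⁻³) = −86.0 dBm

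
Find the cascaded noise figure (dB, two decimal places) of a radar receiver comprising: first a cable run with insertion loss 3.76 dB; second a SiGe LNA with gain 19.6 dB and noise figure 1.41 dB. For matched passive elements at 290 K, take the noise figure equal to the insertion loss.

Convert to linear (a loss of L dB is a gain of −L dB): F_i = 10^(NF_i/10), G_i = 10^(G_i,dB/10)
  Stage 1: F_1 = 10^(3.76/10) = 2.377, G_1 = 10^(−3.76/10) = 0.4207
  Stage 2: F_2 = 10^(1.41/10) = 1.384, G_2 = 10^(19.6/10) = 91.20
Friis cascade:
  F = 2.377 + (1.384 − 1)/0.4207 = 3.289
NF = 10 log₁₀(3.289) = 5.17 dB

5.17 dB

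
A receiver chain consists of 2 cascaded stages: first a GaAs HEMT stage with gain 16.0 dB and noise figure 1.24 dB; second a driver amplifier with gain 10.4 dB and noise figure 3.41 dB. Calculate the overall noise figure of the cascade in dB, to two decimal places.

1.34 dB

Convert to linear (a loss of L dB is a gain of −L dB): F_i = 10^(NF_i/10), G_i = 10^(G_i,dB/10)
  Stage 1: F_1 = 10^(1.24/10) = 1.330, G_1 = 10^(16.0/10) = 39.81
  Stage 2: F_2 = 10^(3.41/10) = 2.193, G_2 = 10^(10.4/10) = 10.96
Friis cascade:
  F = 1.330 + (2.193 − 1)/39.81 = 1.360
NF = 10 log₁₀(1.360) = 1.34 dB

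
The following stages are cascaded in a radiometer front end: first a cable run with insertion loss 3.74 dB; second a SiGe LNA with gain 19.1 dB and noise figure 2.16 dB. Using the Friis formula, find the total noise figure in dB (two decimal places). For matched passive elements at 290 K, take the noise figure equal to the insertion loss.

Convert to linear (a loss of L dB is a gain of −L dB): F_i = 10^(NF_i/10), G_i = 10^(G_i,dB/10)
  Stage 1: F_1 = 10^(3.74/10) = 2.366, G_1 = 10^(−3.74/10) = 0.4227
  Stage 2: F_2 = 10^(2.16/10) = 1.644, G_2 = 10^(19.1/10) = 81.28
Friis cascade:
  F = 2.366 + (1.644 − 1)/0.4227 = 3.890
NF = 10 log₁₀(3.890) = 5.90 dB

5.90 dB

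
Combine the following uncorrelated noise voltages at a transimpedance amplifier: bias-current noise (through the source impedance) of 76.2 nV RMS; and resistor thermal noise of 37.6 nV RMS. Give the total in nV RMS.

85.0 nV

Uncorrelated sources add in power (mean-square): V_tot = √(ΣV_i²)
V_tot = √[(7.62×10⁻⁸)² + (3.76×10⁻⁸)²] = 8.50×10⁻⁸ V = 85.0 nV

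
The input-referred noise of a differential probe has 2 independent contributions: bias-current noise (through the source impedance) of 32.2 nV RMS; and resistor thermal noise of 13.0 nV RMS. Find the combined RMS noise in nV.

Uncorrelated sources add in power (mean-square): V_tot = √(ΣV_i²)
V_tot = √[(3.22×10⁻⁸)² + (1.30×10⁻⁸)²] = 3.47×10⁻⁸ V = 34.7 nV

34.7 nV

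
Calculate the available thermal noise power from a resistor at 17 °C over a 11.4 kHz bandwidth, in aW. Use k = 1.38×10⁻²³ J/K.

T = 17 °C + 273.15 = 290.15 K
P_n = kTB = 1.38×10⁻²³ × 290.15 × 1.14×10⁴ = 4.56×10⁻¹⁷ W = 45.6 aW

45.6 aW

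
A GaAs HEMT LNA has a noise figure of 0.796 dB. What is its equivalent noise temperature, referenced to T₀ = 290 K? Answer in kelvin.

58.3 K

F = 10^(0.796/10) = 1.20116
T_e = (F − 1)·T₀ = (1.20116 − 1) × 290 = 58.3 K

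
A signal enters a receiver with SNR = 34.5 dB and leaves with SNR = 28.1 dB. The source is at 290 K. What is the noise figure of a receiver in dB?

6.4 dB

NF (dB) = SNR_in(dB) − SNR_out(dB) when the source is at T₀
NF = 34.5 − 28.1 = 6.4 dB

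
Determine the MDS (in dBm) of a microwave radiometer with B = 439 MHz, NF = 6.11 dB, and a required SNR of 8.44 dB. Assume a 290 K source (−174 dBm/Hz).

Sensitivity = −174 + 10 log₁₀(B) + NF + SNR_min
= −174 + 86.42 + 6.11 + 8.44
= −73.03 dBm → −73.0 dBm

−73.0 dBm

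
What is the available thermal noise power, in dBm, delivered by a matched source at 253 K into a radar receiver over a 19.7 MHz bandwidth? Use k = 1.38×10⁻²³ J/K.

P_n = kTB = 1.38×10⁻²³ × 253 × 1.97×10⁷ = 6.88×10⁻¹⁴ W
In dBm: 10 log₁₀(6.88×10⁻¹⁴ / 10⁻³) = −101.6 dBm

−101.6 dBm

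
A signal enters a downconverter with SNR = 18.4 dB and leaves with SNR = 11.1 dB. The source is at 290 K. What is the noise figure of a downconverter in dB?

NF (dB) = SNR_in(dB) − SNR_out(dB) when the source is at T₀
NF = 18.4 − 11.1 = 7.3 dB

7.3 dB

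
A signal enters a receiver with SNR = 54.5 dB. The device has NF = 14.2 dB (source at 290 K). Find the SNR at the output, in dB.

By definition F = SNR_in/SNR_out, so in dB: SNR_out = SNR_in − NF
SNR_out = 54.5 − 14.2 = 40.3 dB

40.3 dB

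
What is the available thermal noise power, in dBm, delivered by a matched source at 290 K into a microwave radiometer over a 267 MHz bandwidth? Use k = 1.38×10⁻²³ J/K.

−89.7 dBm

P_n = kTB = 1.38×10⁻²³ × 290 × 2.67×10⁸ = 1.07×10⁻¹² W
In dBm: 10 log₁₀(1.07×10⁻¹² / 10⁻³) = −89.7 dBm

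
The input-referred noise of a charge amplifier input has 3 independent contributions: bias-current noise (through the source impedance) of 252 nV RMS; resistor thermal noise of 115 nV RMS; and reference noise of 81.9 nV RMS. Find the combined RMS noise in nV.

289 nV

Uncorrelated sources add in power (mean-square): V_tot = √(ΣV_i²)
V_tot = √[(2.52×10⁻⁷)² + (1.15×10⁻⁷)² + (8.19×10⁻⁸)²] = 2.89×10⁻⁷ V = 289 nV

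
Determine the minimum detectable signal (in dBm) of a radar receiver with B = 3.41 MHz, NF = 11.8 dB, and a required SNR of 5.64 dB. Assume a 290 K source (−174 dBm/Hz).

Sensitivity = −174 + 10 log₁₀(B) + NF + SNR_min
= −174 + 65.33 + 11.8 + 5.64
= −91.23 dBm → −91.2 dBm

−91.2 dBm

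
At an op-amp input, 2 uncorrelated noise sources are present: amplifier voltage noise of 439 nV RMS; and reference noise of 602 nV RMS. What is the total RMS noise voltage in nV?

745 nV

Uncorrelated sources add in power (mean-square): V_tot = √(ΣV_i²)
V_tot = √[(4.39×10⁻⁷)² + (6.02×10⁻⁷)²] = 7.45×10⁻⁷ V = 745 nV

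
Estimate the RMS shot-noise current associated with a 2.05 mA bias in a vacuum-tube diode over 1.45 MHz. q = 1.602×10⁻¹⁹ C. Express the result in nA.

30.9 nA

I_n = √(2qI·B)
2qI·B = 2 × 1.602×10⁻¹⁹ × 2.05×10⁻³ × 1.45×10⁶ = 9.52×10⁻¹⁶ A²
I_n = √(9.52×10⁻¹⁶) = 3.09×10⁻⁸ A = 30.9 nA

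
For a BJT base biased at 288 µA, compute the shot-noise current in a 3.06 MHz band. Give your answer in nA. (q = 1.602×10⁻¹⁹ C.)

16.8 nA

I_n = √(2qI·B)
2qI·B = 2 × 1.602×10⁻¹⁹ × 2.88×10⁻⁴ × 3.06×10⁶ = 2.82×10⁻¹⁶ A²
I_n = √(2.82×10⁻¹⁶) = 1.68×10⁻⁸ A = 16.8 nA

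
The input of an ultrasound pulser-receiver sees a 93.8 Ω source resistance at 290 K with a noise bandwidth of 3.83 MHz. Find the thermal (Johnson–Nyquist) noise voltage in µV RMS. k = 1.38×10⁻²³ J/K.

2.40 µV

V_n = √(4kTRB)
4kTRB = 4 × 1.38×10⁻²³ × 290 × 9.38×10¹ × 3.83×10⁶ = 5.75×10⁻¹² V²
V_n = √(5.75×10⁻¹²) = 2.40×10⁻⁶ V = 2.40 µV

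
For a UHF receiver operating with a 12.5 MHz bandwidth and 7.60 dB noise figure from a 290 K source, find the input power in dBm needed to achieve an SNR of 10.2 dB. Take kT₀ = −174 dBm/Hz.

Sensitivity = −174 + 10 log₁₀(B) + NF + SNR_min
= −174 + 70.97 + 7.60 + 10.2
= −85.23 dBm → −85.2 dBm

−85.2 dBm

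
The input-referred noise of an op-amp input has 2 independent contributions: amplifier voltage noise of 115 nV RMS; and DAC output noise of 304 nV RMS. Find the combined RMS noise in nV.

325 nV

Uncorrelated sources add in power (mean-square): V_tot = √(ΣV_i²)
V_tot = √[(1.15×10⁻⁷)² + (3.04×10⁻⁷)²] = 3.25×10⁻⁷ V = 325 nV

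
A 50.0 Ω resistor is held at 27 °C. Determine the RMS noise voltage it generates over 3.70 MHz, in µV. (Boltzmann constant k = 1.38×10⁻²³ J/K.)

T = 27 °C + 273.15 = 300.15 K
V_n = √(4kTRB)
4kTRB = 4 × 1.38×10⁻²³ × 300.15 × 5.00×10¹ × 3.70×10⁶ = 3.07×10⁻¹² V²
V_n = √(3.07×10⁻¹²) = 1.75×10⁻⁶ V = 1.75 µV

1.75 µV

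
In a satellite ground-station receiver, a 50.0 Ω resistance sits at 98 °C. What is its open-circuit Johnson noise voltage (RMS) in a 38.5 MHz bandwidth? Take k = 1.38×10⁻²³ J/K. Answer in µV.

T = 98 °C + 273.15 = 371.15 K
V_n = √(4kTRB)
4kTRB = 4 × 1.38×10⁻²³ × 371.15 × 5.00×10¹ × 3.85×10⁷ = 3.94×10⁻¹¹ V²
V_n = √(3.94×10⁻¹¹) = 6.28×10⁻⁶ V = 6.28 µV

6.28 µV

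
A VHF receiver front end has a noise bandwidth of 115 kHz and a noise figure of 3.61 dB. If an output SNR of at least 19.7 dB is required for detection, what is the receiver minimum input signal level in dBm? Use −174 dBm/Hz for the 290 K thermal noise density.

−100.1 dBm

Sensitivity = −174 + 10 log₁₀(B) + NF + SNR_min
= −174 + 50.61 + 3.61 + 19.7
= −100.08 dBm → −100.1 dBm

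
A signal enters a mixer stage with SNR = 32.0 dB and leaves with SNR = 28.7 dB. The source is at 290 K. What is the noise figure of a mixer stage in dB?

NF (dB) = SNR_in(dB) − SNR_out(dB) when the source is at T₀
NF = 32.0 − 28.7 = 3.3 dB

3.3 dB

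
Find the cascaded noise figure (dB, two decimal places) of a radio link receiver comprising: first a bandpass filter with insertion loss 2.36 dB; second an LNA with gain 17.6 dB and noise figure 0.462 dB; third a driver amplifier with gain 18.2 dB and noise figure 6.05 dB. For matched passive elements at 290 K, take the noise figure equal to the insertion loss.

3.02 dB

Convert to linear (a loss of L dB is a gain of −L dB): F_i = 10^(NF_i/10), G_i = 10^(G_i,dB/10)
  Stage 1: F_1 = 10^(2.36/10) = 1.722, G_1 = 10^(−2.36/10) = 0.5808
  Stage 2: F_2 = 10^(0.462/10) = 1.112, G_2 = 10^(17.6/10) = 57.54
  Stage 3: F_3 = 10^(6.05/10) = 4.027, G_3 = 10^(18.2/10) = 66.07
Friis cascade:
  F = 1.722 + (1.112 − 1)/0.5808 + (4.027 − 1)/33.42 = 2.006
NF = 10 log₁₀(2.006) = 3.02 dB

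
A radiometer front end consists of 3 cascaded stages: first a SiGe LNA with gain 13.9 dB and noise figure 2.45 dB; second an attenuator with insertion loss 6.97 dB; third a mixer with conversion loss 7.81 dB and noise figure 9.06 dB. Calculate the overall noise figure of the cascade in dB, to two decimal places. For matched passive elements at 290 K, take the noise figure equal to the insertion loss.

5.25 dB

Convert to linear (a loss of L dB is a gain of −L dB): F_i = 10^(NF_i/10), G_i = 10^(G_i,dB/10)
  Stage 1: F_1 = 10^(2.45/10) = 1.758, G_1 = 10^(13.9/10) = 24.55
  Stage 2: F_2 = 10^(6.97/10) = 4.977, G_2 = 10^(−6.97/10) = 0.2009
  Stage 3: F_3 = 10^(9.06/10) = 8.054, G_3 = 10^(−7.81/10) = 0.1656
Friis cascade:
  F = 1.758 + (4.977 − 1)/24.55 + (8.054 − 1)/4.932 = 3.350
NF = 10 log₁₀(3.350) = 5.25 dB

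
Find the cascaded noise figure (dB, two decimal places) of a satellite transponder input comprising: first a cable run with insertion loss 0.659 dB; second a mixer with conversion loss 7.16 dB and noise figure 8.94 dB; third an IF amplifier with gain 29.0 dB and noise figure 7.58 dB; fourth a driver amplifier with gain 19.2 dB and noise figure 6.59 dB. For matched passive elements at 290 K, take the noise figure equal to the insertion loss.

Convert to linear (a loss of L dB is a gain of −L dB): F_i = 10^(NF_i/10), G_i = 10^(G_i,dB/10)
  Stage 1: F_1 = 10^(0.659/10) = 1.164, G_1 = 10^(−0.659/10) = 0.8592
  Stage 2: F_2 = 10^(8.94/10) = 7.834, G_2 = 10^(−7.16/10) = 0.1923
  Stage 3: F_3 = 10^(7.58/10) = 5.728, G_3 = 10^(29.0/10) = 794.3
  Stage 4: F_4 = 10^(6.59/10) = 4.560, G_4 = 10^(19.2/10) = 83.18
Friis cascade:
  F = 1.164 + (7.834 − 1)/0.8592 + (5.728 − 1)/0.1652 + (4.560 − 1)/131.3 = 37.76
NF = 10 log₁₀(37.76) = 15.77 dB

15.77 dB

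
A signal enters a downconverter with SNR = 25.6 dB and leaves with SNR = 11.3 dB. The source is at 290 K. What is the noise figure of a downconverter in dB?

14.3 dB

NF (dB) = SNR_in(dB) − SNR_out(dB) when the source is at T₀
NF = 25.6 − 11.3 = 14.3 dB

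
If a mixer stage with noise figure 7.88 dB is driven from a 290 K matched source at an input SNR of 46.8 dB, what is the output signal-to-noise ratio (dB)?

By definition F = SNR_in/SNR_out, so in dB: SNR_out = SNR_in − NF
SNR_out = 46.8 − 7.88 = 38.92 dB

38.92 dB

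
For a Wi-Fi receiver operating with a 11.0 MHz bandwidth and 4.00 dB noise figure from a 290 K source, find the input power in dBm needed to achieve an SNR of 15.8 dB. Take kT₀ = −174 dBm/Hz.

−83.8 dBm

Sensitivity = −174 + 10 log₁₀(B) + NF + SNR_min
= −174 + 70.41 + 4.00 + 15.8
= −83.79 dBm → −83.8 dBm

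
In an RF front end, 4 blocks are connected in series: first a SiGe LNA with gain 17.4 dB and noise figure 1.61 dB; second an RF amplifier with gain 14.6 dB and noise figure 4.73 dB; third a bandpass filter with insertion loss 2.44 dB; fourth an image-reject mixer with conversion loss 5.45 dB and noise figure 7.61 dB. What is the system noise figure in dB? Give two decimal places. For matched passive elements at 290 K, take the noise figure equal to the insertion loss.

Convert to linear (a loss of L dB is a gain of −L dB): F_i = 10^(NF_i/10), G_i = 10^(G_i,dB/10)
  Stage 1: F_1 = 10^(1.61/10) = 1.449, G_1 = 10^(17.4/10) = 54.95
  Stage 2: F_2 = 10^(4.73/10) = 2.972, G_2 = 10^(14.6/10) = 28.84
  Stage 3: F_3 = 10^(2.44/10) = 1.754, G_3 = 10^(−2.44/10) = 0.5702
  Stage 4: F_4 = 10^(7.61/10) = 5.768, G_4 = 10^(−5.45/10) = 0.2851
Friis cascade:
  F = 1.449 + (2.972 − 1)/54.95 + (1.754 − 1)/1585 + (5.768 − 1)/903.6 = 1.490
NF = 10 log₁₀(1.490) = 1.73 dB

1.73 dB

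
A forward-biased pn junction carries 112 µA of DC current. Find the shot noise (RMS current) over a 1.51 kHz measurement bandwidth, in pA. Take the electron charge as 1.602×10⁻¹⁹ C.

I_n = √(2qI·B)
2qI·B = 2 × 1.602×10⁻¹⁹ × 1.12×10⁻⁴ × 1.51×10³ = 5.42×10⁻²⁰ A²
I_n = √(5.42×10⁻²⁰) = 2.33×10⁻¹⁰ A = 233 pA

233 pA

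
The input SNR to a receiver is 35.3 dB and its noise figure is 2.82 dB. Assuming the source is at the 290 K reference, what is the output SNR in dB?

32.48 dB

By definition F = SNR_in/SNR_out, so in dB: SNR_out = SNR_in − NF
SNR_out = 35.3 − 2.82 = 32.48 dB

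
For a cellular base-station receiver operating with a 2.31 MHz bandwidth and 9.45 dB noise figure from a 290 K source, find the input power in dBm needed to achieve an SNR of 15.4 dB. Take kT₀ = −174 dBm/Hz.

−85.5 dBm

Sensitivity = −174 + 10 log₁₀(B) + NF + SNR_min
= −174 + 63.64 + 9.45 + 15.4
= −85.51 dBm → −85.5 dBm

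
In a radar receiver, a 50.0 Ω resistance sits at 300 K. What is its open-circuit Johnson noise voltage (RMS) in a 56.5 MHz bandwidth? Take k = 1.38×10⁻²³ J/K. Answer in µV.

6.84 µV

V_n = √(4kTRB)
4kTRB = 4 × 1.38×10⁻²³ × 300 × 5.00×10¹ × 5.65×10⁷ = 4.68×10⁻¹¹ V²
V_n = √(4.68×10⁻¹¹) = 6.84×10⁻⁶ V = 6.84 µV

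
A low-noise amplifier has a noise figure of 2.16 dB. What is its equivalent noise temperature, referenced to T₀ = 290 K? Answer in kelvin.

187 K

F = 10^(2.16/10) = 1.64437
T_e = (F − 1)·T₀ = (1.64437 − 1) × 290 = 187 K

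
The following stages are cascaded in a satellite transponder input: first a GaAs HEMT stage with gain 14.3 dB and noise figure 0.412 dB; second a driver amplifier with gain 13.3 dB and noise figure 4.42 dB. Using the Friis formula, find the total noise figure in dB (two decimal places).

0.66 dB

Convert to linear (a loss of L dB is a gain of −L dB): F_i = 10^(NF_i/10), G_i = 10^(G_i,dB/10)
  Stage 1: F_1 = 10^(0.412/10) = 1.100, G_1 = 10^(14.3/10) = 26.92
  Stage 2: F_2 = 10^(4.42/10) = 2.767, G_2 = 10^(13.3/10) = 21.38
Friis cascade:
  F = 1.100 + (2.767 − 1)/26.92 = 1.165
NF = 10 log₁₀(1.165) = 0.66 dB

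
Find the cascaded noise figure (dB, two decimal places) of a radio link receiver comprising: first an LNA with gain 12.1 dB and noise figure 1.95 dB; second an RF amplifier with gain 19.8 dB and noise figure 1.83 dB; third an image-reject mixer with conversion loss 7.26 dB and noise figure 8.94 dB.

2.05 dB

Convert to linear (a loss of L dB is a gain of −L dB): F_i = 10^(NF_i/10), G_i = 10^(G_i,dB/10)
  Stage 1: F_1 = 10^(1.95/10) = 1.567, G_1 = 10^(12.1/10) = 16.22
  Stage 2: F_2 = 10^(1.83/10) = 1.524, G_2 = 10^(19.8/10) = 95.50
  Stage 3: F_3 = 10^(8.94/10) = 7.834, G_3 = 10^(−7.26/10) = 0.1879
Friis cascade:
  F = 1.567 + (1.524 − 1)/16.22 + (7.834 − 1)/1549 = 1.603
NF = 10 log₁₀(1.603) = 2.05 dB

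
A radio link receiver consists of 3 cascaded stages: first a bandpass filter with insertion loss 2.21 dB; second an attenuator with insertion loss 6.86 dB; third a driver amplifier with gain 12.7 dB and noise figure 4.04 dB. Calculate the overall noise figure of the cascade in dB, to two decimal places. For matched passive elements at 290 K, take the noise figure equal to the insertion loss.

13.11 dB

Convert to linear (a loss of L dB is a gain of −L dB): F_i = 10^(NF_i/10), G_i = 10^(G_i,dB/10)
  Stage 1: F_1 = 10^(2.21/10) = 1.663, G_1 = 10^(−2.21/10) = 0.6012
  Stage 2: F_2 = 10^(6.86/10) = 4.853, G_2 = 10^(−6.86/10) = 0.2061
  Stage 3: F_3 = 10^(4.04/10) = 2.535, G_3 = 10^(12.7/10) = 18.62
Friis cascade:
  F = 1.663 + (4.853 − 1)/0.6012 + (2.535 − 1)/0.1239 = 20.46
NF = 10 log₁₀(20.46) = 13.11 dB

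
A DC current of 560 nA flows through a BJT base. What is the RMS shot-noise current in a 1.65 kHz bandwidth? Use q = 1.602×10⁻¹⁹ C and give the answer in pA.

17.2 pA

I_n = √(2qI·B)
2qI·B = 2 × 1.602×10⁻¹⁹ × 5.60×10⁻⁷ × 1.65×10³ = 2.96×10⁻²² A²
I_n = √(2.96×10⁻²²) = 1.72×10⁻¹¹ A = 17.2 pA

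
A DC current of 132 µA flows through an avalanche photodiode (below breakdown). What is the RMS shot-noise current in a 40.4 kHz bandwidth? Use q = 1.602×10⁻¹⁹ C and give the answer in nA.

1.31 nA

I_n = √(2qI·B)
2qI·B = 2 × 1.602×10⁻¹⁹ × 1.32×10⁻⁴ × 4.04×10⁴ = 1.71×10⁻¹⁸ A²
I_n = √(1.71×10⁻¹⁸) = 1.31×10⁻⁹ A = 1.31 nA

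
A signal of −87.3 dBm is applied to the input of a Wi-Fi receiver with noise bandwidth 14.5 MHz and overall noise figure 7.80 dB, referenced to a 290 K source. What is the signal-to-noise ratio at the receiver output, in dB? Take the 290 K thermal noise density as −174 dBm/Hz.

Noise floor: N = −174 + 10 log₁₀(B) + NF
10 log₁₀(1.45×10⁷) = 71.61 dB
N = −174 + 71.61 + 7.80 = −94.59 dBm
SNR = P_sig − N = −87.3 − (−94.59) = 7.29 dB → 7.3 dB

7.3 dB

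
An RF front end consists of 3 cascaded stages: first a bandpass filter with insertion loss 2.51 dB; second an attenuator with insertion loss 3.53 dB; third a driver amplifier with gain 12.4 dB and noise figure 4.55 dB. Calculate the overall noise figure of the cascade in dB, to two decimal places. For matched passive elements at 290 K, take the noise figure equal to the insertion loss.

10.59 dB

Convert to linear (a loss of L dB is a gain of −L dB): F_i = 10^(NF_i/10), G_i = 10^(G_i,dB/10)
  Stage 1: F_1 = 10^(2.51/10) = 1.782, G_1 = 10^(−2.51/10) = 0.5610
  Stage 2: F_2 = 10^(3.53/10) = 2.254, G_2 = 10^(−3.53/10) = 0.4436
  Stage 3: F_3 = 10^(4.55/10) = 2.851, G_3 = 10^(12.4/10) = 17.38
Friis cascade:
  F = 1.782 + (2.254 − 1)/0.5610 + (2.851 − 1)/0.2489 = 11.46
NF = 10 log₁₀(11.46) = 10.59 dB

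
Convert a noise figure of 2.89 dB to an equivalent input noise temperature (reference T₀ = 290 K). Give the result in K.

F = 10^(2.89/10) = 1.94536
T_e = (F − 1)·T₀ = (1.94536 − 1) × 290 = 274 K

274 K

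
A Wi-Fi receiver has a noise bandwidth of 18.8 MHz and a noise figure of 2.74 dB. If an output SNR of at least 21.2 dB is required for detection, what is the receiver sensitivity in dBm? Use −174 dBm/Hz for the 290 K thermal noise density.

Sensitivity = −174 + 10 log₁₀(B) + NF + SNR_min
= −174 + 72.74 + 2.74 + 21.2
= −77.32 dBm → −77.3 dBm

−77.3 dBm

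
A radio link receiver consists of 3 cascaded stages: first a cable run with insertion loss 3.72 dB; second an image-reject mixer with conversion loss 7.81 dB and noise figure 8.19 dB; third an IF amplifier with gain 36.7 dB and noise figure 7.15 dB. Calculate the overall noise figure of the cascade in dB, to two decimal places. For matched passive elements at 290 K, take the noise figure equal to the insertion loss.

18.76 dB

Convert to linear (a loss of L dB is a gain of −L dB): F_i = 10^(NF_i/10), G_i = 10^(G_i,dB/10)
  Stage 1: F_1 = 10^(3.72/10) = 2.355, G_1 = 10^(−3.72/10) = 0.4246
  Stage 2: F_2 = 10^(8.19/10) = 6.592, G_2 = 10^(−7.81/10) = 0.1656
  Stage 3: F_3 = 10^(7.15/10) = 5.188, G_3 = 10^(36.7/10) = 4677
Friis cascade:
  F = 2.355 + (6.592 − 1)/0.4246 + (5.188 − 1)/0.07031 = 75.09
NF = 10 log₁₀(75.09) = 18.76 dB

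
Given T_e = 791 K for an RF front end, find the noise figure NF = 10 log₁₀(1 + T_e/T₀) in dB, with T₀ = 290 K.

F = 1 + T_e/T₀ = 1 + 791/290 = 3.72759
NF = 10 log₁₀(3.72759) = 5.71 dB

5.71 dB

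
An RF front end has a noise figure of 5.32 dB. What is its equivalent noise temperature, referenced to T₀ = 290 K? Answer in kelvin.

F = 10^(5.32/10) = 3.40408
T_e = (F − 1)·T₀ = (3.40408 − 1) × 290 = 697 K

697 K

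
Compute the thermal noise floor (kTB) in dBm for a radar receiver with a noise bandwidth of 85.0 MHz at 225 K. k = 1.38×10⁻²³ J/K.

−95.8 dBm

P_n = kTB = 1.38×10⁻²³ × 225 × 8.50×10⁷ = 2.64×10⁻¹³ W
In dBm: 10 log₁₀(2.64×10⁻¹³ / 10⁻³) = −95.8 dBm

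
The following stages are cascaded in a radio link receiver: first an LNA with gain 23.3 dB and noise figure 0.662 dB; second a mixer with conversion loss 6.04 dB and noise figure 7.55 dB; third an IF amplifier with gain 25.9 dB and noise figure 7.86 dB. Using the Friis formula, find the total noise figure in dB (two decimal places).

Convert to linear (a loss of L dB is a gain of −L dB): F_i = 10^(NF_i/10), G_i = 10^(G_i,dB/10)
  Stage 1: F_1 = 10^(0.662/10) = 1.165, G_1 = 10^(23.3/10) = 213.8
  Stage 2: F_2 = 10^(7.55/10) = 5.689, G_2 = 10^(−6.04/10) = 0.2489
  Stage 3: F_3 = 10^(7.86/10) = 6.109, G_3 = 10^(25.9/10) = 389.0
Friis cascade:
  F = 1.165 + (5.689 − 1)/213.8 + (6.109 − 1)/53.21 = 1.283
NF = 10 log₁₀(1.283) = 1.08 dB

1.08 dB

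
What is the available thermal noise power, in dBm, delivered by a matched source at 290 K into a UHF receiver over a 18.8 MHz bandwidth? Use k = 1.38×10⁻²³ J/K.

−101.2 dBm

P_n = kTB = 1.38×10⁻²³ × 290 × 1.88×10⁷ = 7.52×10⁻¹⁴ W
In dBm: 10 log₁₀(7.52×10⁻¹⁴ / 10⁻³) = −101.2 dBm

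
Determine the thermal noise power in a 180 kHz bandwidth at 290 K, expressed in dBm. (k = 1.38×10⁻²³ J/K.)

P_n = kTB = 1.38×10⁻²³ × 290 × 1.80×10⁵ = 7.20×10⁻¹⁶ W
In dBm: 10 log₁₀(7.20×10⁻¹⁶ / 10⁻³) = −121.4 dBm

−121.4 dBm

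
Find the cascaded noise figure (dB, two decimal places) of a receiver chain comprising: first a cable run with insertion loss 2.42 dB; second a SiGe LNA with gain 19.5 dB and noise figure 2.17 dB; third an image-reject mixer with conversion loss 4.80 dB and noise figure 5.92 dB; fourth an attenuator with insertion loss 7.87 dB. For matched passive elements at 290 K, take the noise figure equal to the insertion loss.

5.10 dB

Convert to linear (a loss of L dB is a gain of −L dB): F_i = 10^(NF_i/10), G_i = 10^(G_i,dB/10)
  Stage 1: F_1 = 10^(2.42/10) = 1.746, G_1 = 10^(−2.42/10) = 0.5728
  Stage 2: F_2 = 10^(2.17/10) = 1.648, G_2 = 10^(19.5/10) = 89.13
  Stage 3: F_3 = 10^(5.92/10) = 3.908, G_3 = 10^(−4.80/10) = 0.3311
  Stage 4: F_4 = 10^(7.87/10) = 6.124, G_4 = 10^(−7.87/10) = 0.1633
Friis cascade:
  F = 1.746 + (1.648 − 1)/0.5728 + (3.908 − 1)/51.05 + (6.124 − 1)/16.90 = 3.237
NF = 10 log₁₀(3.237) = 5.10 dB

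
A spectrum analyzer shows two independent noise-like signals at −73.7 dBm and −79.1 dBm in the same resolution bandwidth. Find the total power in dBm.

−72.6 dBm

Convert to linear, add, convert back:
P₁ = 4.27×10⁻¹¹ W, P₂ = 1.23×10⁻¹¹ W
P_tot = 5.50×10⁻¹¹ W → 10 log₁₀(P_tot / 10⁻³) = −72.6 dBm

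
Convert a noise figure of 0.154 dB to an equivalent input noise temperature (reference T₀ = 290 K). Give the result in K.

F = 10^(0.154/10) = 1.0361
T_e = (F − 1)·T₀ = (1.0361 − 1) × 290 = 10.5 K

10.5 K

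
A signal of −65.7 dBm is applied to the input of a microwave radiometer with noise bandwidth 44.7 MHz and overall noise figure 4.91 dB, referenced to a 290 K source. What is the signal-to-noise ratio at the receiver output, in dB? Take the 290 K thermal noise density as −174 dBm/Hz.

26.9 dB

Noise floor: N = −174 + 10 log₁₀(B) + NF
10 log₁₀(4.47×10⁷) = 76.5 dB
N = −174 + 76.5 + 4.91 = −92.59 dBm
SNR = P_sig − N = −65.7 − (−92.59) = 26.89 dB → 26.9 dB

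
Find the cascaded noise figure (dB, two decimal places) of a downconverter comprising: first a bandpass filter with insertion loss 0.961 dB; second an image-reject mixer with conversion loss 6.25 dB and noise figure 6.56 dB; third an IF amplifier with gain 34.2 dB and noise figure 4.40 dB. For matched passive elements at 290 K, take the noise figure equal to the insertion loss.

11.73 dB

Convert to linear (a loss of L dB is a gain of −L dB): F_i = 10^(NF_i/10), G_i = 10^(G_i,dB/10)
  Stage 1: F_1 = 10^(0.961/10) = 1.248, G_1 = 10^(−0.961/10) = 0.8015
  Stage 2: F_2 = 10^(6.56/10) = 4.529, G_2 = 10^(−6.25/10) = 0.2371
  Stage 3: F_3 = 10^(4.40/10) = 2.754, G_3 = 10^(34.2/10) = 2630
Friis cascade:
  F = 1.248 + (4.529 − 1)/0.8015 + (2.754 − 1)/0.1901 = 14.88
NF = 10 log₁₀(14.88) = 11.73 dB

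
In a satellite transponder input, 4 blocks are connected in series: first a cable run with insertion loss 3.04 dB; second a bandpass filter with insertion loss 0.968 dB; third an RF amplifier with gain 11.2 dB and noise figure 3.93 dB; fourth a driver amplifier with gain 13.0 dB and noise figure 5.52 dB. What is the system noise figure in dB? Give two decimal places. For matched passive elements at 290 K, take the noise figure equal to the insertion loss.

Convert to linear (a loss of L dB is a gain of −L dB): F_i = 10^(NF_i/10), G_i = 10^(G_i,dB/10)
  Stage 1: F_1 = 10^(3.04/10) = 2.014, G_1 = 10^(−3.04/10) = 0.4966
  Stage 2: F_2 = 10^(0.968/10) = 1.250, G_2 = 10^(−0.968/10) = 0.8002
  Stage 3: F_3 = 10^(3.93/10) = 2.472, G_3 = 10^(11.2/10) = 13.18
  Stage 4: F_4 = 10^(5.52/10) = 3.565, G_4 = 10^(13.0/10) = 19.95
Friis cascade:
  F = 2.014 + (1.250 − 1)/0.4966 + (2.472 − 1)/0.3974 + (3.565 − 1)/5.238 = 6.710
NF = 10 log₁₀(6.710) = 8.27 dB

8.27 dB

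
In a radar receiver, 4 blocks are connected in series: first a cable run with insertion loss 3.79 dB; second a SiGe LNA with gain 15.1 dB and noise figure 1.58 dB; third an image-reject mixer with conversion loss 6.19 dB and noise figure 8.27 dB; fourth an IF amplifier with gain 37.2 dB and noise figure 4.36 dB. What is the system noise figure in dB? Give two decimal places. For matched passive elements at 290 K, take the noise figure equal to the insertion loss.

Convert to linear (a loss of L dB is a gain of −L dB): F_i = 10^(NF_i/10), G_i = 10^(G_i,dB/10)
  Stage 1: F_1 = 10^(3.79/10) = 2.393, G_1 = 10^(−3.79/10) = 0.4178
  Stage 2: F_2 = 10^(1.58/10) = 1.439, G_2 = 10^(15.1/10) = 32.36
  Stage 3: F_3 = 10^(8.27/10) = 6.714, G_3 = 10^(−6.19/10) = 0.2404
  Stage 4: F_4 = 10^(4.36/10) = 2.729, G_4 = 10^(37.2/10) = 5248
Friis cascade:
  F = 2.393 + (1.439 − 1)/0.4178 + (6.714 − 1)/13.52 + (2.729 − 1)/3.251 = 4.398
NF = 10 log₁₀(4.398) = 6.43 dB

6.43 dB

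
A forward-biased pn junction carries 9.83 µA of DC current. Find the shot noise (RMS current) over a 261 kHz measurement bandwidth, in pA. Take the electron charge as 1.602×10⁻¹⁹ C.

I_n = √(2qI·B)
2qI·B = 2 × 1.602×10⁻¹⁹ × 9.83×10⁻⁶ × 2.61×10⁵ = 8.22×10⁻¹⁹ A²
I_n = √(8.22×10⁻¹⁹) = 9.07×10⁻¹⁰ A = 907 pA

907 pA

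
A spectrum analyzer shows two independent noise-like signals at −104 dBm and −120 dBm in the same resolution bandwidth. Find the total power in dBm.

Convert to linear, add, convert back:
P₁ = 3.98×10⁻¹⁴ W, P₂ = 1.00×10⁻¹⁵ W
P_tot = 4.08×10⁻¹⁴ W → 10 log₁₀(P_tot / 10⁻³) = −103.9 dBm

−103.9 dBm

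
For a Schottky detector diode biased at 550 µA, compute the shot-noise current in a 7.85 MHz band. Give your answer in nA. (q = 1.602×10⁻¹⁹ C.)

37.2 nA

I_n = √(2qI·B)
2qI·B = 2 × 1.602×10⁻¹⁹ × 5.50×10⁻⁴ × 7.85×10⁶ = 1.38×10⁻¹⁵ A²
I_n = √(1.38×10⁻¹⁵) = 3.72×10⁻⁸ A = 37.2 nA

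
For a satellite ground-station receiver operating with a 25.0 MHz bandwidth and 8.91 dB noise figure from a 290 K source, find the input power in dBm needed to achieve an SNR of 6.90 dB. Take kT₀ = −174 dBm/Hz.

Sensitivity = −174 + 10 log₁₀(B) + NF + SNR_min
= −174 + 73.98 + 8.91 + 6.90
= −84.21 dBm → −84.2 dBm

−84.2 dBm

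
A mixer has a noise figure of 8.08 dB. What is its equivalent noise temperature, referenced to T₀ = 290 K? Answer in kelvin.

F = 10^(8.08/10) = 6.42688
T_e = (F − 1)·T₀ = (6.42688 − 1) × 290 = 1574 K

1574 K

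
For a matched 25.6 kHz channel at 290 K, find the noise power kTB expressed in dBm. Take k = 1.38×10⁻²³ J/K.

P_n = kTB = 1.38×10⁻²³ × 290 × 2.56×10⁴ = 1.02×10⁻¹⁶ W
In dBm: 10 log₁₀(1.02×10⁻¹⁶ / 10⁻³) = −129.9 dBm

−129.9 dBm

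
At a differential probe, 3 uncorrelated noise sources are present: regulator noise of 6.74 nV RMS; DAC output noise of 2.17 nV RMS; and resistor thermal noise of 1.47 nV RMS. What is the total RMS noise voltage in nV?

7.23 nV

Uncorrelated sources add in power (mean-square): V_tot = √(ΣV_i²)
V_tot = √[(6.74×10⁻⁹)² + (2.17×10⁻⁹)² + (1.47×10⁻⁹)²] = 7.23×10⁻⁹ V = 7.23 nV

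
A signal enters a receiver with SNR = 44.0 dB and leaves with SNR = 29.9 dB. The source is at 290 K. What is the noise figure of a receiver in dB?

14.1 dB

NF (dB) = SNR_in(dB) − SNR_out(dB) when the source is at T₀
NF = 44.0 − 29.9 = 14.1 dB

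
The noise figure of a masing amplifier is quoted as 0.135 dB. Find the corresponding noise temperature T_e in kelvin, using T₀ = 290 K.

F = 10^(0.135/10) = 1.03157
T_e = (F − 1)·T₀ = (1.03157 − 1) × 290 = 9.16 K

9.16 K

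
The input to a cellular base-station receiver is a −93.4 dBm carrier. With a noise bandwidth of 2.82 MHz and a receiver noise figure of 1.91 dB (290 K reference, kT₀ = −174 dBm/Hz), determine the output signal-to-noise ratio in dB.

14.2 dB

Noise floor: N = −174 + 10 log₁₀(B) + NF
10 log₁₀(2.82×10⁶) = 64.5 dB
N = −174 + 64.5 + 1.91 = −107.59 dBm
SNR = P_sig − N = −93.4 − (−107.59) = 14.19 dB → 14.2 dB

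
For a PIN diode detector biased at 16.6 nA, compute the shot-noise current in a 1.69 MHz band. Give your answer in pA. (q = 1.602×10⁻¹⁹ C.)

I_n = √(2qI·B)
2qI·B = 2 × 1.602×10⁻¹⁹ × 1.66×10⁻⁸ × 1.69×10⁶ = 8.99×10⁻²¹ A²
I_n = √(8.99×10⁻²¹) = 9.48×10⁻¹¹ A = 94.8 pA

94.8 pA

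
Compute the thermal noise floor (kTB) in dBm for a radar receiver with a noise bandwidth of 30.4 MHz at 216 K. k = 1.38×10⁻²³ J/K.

−100.4 dBm

P_n = kTB = 1.38×10⁻²³ × 216 × 3.04×10⁷ = 9.06×10⁻¹⁴ W
In dBm: 10 log₁₀(9.06×10⁻¹⁴ / 10⁻³) = −100.4 dBm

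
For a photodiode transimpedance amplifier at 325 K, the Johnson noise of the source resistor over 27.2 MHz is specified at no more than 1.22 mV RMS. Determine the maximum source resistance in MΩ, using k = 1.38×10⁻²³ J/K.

Johnson–Nyquist: V_n = √(4kTRB) ⇒ R = V_n² / (4kTB)
4kTB = 4 × 1.38×10⁻²³ × 325 × 2.72×10⁷ = 4.88×10⁻¹³
R = (1.22×10⁻³)² / 4.88×10⁻¹³ = 3.05×10⁶ Ω = 3.05 MΩ

3.05 MΩ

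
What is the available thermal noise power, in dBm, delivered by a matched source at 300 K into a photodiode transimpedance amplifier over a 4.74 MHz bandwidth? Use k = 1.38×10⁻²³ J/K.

−107.1 dBm

P_n = kTB = 1.38×10⁻²³ × 300 × 4.74×10⁶ = 1.96×10⁻¹⁴ W
In dBm: 10 log₁₀(1.96×10⁻¹⁴ / 10⁻³) = −107.1 dBm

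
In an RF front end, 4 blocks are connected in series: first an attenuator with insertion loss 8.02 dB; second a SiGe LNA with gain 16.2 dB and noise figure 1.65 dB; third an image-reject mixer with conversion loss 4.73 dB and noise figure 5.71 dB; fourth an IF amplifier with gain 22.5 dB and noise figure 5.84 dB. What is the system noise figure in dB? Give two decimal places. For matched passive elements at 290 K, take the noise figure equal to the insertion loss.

10.40 dB

Convert to linear (a loss of L dB is a gain of −L dB): F_i = 10^(NF_i/10), G_i = 10^(G_i,dB/10)
  Stage 1: F_1 = 10^(8.02/10) = 6.339, G_1 = 10^(−8.02/10) = 0.1578
  Stage 2: F_2 = 10^(1.65/10) = 1.462, G_2 = 10^(16.2/10) = 41.69
  Stage 3: F_3 = 10^(5.71/10) = 3.724, G_3 = 10^(−4.73/10) = 0.3365
  Stage 4: F_4 = 10^(5.84/10) = 3.837, G_4 = 10^(22.5/10) = 177.8
Friis cascade:
  F = 6.339 + (1.462 − 1)/0.1578 + (3.724 − 1)/6.577 + (3.837 − 1)/2.213 = 10.96
NF = 10 log₁₀(10.96) = 10.40 dB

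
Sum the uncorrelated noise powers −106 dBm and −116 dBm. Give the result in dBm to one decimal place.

Convert to linear, add, convert back:
P₁ = 2.51×10⁻¹⁴ W, P₂ = 2.51×10⁻¹⁵ W
P_tot = 2.76×10⁻¹⁴ W → 10 log₁₀(P_tot / 10⁻³) = −105.6 dBm

−105.6 dBm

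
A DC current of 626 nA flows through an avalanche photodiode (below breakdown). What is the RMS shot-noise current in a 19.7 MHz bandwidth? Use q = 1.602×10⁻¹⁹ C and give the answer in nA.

I_n = √(2qI·B)
2qI·B = 2 × 1.602×10⁻¹⁹ × 6.26×10⁻⁷ × 1.97×10⁷ = 3.95×10⁻¹⁸ A²
I_n = √(3.95×10⁻¹⁸) = 1.99×10⁻⁹ A = 1.99 nA

1.99 nA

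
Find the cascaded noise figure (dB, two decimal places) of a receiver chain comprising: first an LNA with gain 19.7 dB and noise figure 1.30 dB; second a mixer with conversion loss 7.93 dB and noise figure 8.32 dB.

Convert to linear (a loss of L dB is a gain of −L dB): F_i = 10^(NF_i/10), G_i = 10^(G_i,dB/10)
  Stage 1: F_1 = 10^(1.30/10) = 1.349, G_1 = 10^(19.7/10) = 93.33
  Stage 2: F_2 = 10^(8.32/10) = 6.792, G_2 = 10^(−7.93/10) = 0.1611
Friis cascade:
  F = 1.349 + (6.792 − 1)/93.33 = 1.411
NF = 10 log₁₀(1.411) = 1.50 dB

1.50 dB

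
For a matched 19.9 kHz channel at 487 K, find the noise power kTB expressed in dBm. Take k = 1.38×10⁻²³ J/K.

−128.7 dBm

P_n = kTB = 1.38×10⁻²³ × 487 × 1.99×10⁴ = 1.34×10⁻¹⁶ W
In dBm: 10 log₁₀(1.34×10⁻¹⁶ / 10⁻³) = −128.7 dBm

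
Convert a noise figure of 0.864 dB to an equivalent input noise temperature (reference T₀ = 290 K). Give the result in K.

63.8 K

F = 10^(0.864/10) = 1.22011
T_e = (F − 1)·T₀ = (1.22011 − 1) × 290 = 63.8 K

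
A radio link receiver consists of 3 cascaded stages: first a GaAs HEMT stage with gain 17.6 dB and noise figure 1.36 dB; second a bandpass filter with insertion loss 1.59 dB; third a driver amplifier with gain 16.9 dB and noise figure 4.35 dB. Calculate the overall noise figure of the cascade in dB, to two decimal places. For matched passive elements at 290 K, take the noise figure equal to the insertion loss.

Convert to linear (a loss of L dB is a gain of −L dB): F_i = 10^(NF_i/10), G_i = 10^(G_i,dB/10)
  Stage 1: F_1 = 10^(1.36/10) = 1.368, G_1 = 10^(17.6/10) = 57.54
  Stage 2: F_2 = 10^(1.59/10) = 1.442, G_2 = 10^(−1.59/10) = 0.6934
  Stage 3: F_3 = 10^(4.35/10) = 2.723, G_3 = 10^(16.9/10) = 48.98
Friis cascade:
  F = 1.368 + (1.442 − 1)/57.54 + (2.723 − 1)/39.90 = 1.419
NF = 10 log₁₀(1.419) = 1.52 dB

1.52 dB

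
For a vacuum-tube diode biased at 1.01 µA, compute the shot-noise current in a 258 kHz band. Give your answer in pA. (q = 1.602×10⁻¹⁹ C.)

I_n = √(2qI·B)
2qI·B = 2 × 1.602×10⁻¹⁹ × 1.01×10⁻⁶ × 2.58×10⁵ = 8.35×10⁻²⁰ A²
I_n = √(8.35×10⁻²⁰) = 2.89×10⁻¹⁰ A = 289 pA

289 pA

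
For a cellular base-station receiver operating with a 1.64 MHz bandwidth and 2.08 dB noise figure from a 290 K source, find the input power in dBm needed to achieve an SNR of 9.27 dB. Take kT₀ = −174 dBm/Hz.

−100.5 dBm

Sensitivity = −174 + 10 log₁₀(B) + NF + SNR_min
= −174 + 62.15 + 2.08 + 9.27
= −100.50 dBm → −100.5 dBm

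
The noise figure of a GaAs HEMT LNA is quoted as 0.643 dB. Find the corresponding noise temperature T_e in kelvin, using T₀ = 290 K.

F = 10^(0.643/10) = 1.15958
T_e = (F − 1)·T₀ = (1.15958 − 1) × 290 = 46.3 K

46.3 K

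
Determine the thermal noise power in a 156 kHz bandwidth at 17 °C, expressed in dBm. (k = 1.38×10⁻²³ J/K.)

T = 17 °C + 273.15 = 290.15 K
P_n = kTB = 1.38×10⁻²³ × 290.15 × 1.56×10⁵ = 6.25×10⁻¹⁶ W
In dBm: 10 log₁₀(6.25×10⁻¹⁶ / 10⁻³) = −122.0 dBm

−122.0 dBm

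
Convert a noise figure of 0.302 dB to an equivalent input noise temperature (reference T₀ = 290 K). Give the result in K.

F = 10^(0.302/10) = 1.07201
T_e = (F − 1)·T₀ = (1.07201 − 1) × 290 = 20.9 K

20.9 K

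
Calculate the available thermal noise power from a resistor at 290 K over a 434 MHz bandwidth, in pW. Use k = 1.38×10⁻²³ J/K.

1.74 pW

P_n = kTB = 1.38×10⁻²³ × 290 × 4.34×10⁸ = 1.74×10⁻¹² W = 1.74 pW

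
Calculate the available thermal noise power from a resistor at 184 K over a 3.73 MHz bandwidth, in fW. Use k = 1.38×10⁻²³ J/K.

P_n = kTB = 1.38×10⁻²³ × 184 × 3.73×10⁶ = 9.47×10⁻¹⁵ W = 9.47 fW

9.47 fW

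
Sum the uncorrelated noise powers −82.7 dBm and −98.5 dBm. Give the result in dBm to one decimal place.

−82.6 dBm

Convert to linear, add, convert back:
P₁ = 5.37×10⁻¹² W, P₂ = 1.41×10⁻¹³ W
P_tot = 5.51×10⁻¹² W → 10 log₁₀(P_tot / 10⁻³) = −82.6 dBm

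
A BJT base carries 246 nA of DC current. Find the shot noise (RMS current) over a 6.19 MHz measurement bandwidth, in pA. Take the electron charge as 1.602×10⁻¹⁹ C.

I_n = √(2qI·B)
2qI·B = 2 × 1.602×10⁻¹⁹ × 2.46×10⁻⁷ × 6.19×10⁶ = 4.88×10⁻¹⁹ A²
I_n = √(4.88×10⁻¹⁹) = 6.98×10⁻¹⁰ A = 698 pA

698 pA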